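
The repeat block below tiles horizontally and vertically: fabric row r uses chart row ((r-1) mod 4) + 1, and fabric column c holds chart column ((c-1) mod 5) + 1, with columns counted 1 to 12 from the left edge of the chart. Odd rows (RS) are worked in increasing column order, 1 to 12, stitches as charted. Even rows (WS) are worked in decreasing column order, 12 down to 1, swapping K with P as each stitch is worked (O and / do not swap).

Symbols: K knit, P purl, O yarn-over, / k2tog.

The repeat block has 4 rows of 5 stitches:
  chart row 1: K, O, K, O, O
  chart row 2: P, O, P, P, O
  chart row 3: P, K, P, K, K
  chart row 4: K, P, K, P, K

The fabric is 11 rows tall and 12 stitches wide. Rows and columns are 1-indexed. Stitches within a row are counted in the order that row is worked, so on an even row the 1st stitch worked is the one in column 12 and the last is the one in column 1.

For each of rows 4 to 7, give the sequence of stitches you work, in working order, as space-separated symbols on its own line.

Result:
K P P K P K P P K P K P
K O K O O K O K O O K O
O K O K K O K O K K O K
P K P K K P K P K K P K

Derivation:
Row 4: chart row 4, WS - tiled (columns 1-12): K P K P K K P K P K K P; work from column 12 back to 1 with K<->P swapped.
Row 5: chart row 1, RS - tile across columns 1-12 and work as-is.
Row 6: chart row 2, WS - tiled (columns 1-12): P O P P O P O P P O P O; work from column 12 back to 1 with K<->P swapped.
Row 7: chart row 3, RS - tile across columns 1-12 and work as-is.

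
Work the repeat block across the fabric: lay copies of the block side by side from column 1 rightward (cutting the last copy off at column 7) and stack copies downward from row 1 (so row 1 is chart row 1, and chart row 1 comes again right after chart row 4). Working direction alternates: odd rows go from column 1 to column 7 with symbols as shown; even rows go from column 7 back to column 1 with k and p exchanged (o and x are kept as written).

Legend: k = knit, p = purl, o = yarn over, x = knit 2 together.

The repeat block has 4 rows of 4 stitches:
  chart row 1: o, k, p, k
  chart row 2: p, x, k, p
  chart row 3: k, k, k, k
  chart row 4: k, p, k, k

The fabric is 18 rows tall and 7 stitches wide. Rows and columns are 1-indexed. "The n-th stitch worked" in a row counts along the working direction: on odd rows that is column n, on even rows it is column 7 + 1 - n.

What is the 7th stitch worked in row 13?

Result:
p

Derivation:
Row 13: (13-1) mod 4 = 0, so use chart row 1. Odd row -> RS.
Chart row 1 tiled across columns 1-7: o k p k o k p
RS row: no reversal, no swap; stitch n worked = column n.
Stitch 7 in working order -> p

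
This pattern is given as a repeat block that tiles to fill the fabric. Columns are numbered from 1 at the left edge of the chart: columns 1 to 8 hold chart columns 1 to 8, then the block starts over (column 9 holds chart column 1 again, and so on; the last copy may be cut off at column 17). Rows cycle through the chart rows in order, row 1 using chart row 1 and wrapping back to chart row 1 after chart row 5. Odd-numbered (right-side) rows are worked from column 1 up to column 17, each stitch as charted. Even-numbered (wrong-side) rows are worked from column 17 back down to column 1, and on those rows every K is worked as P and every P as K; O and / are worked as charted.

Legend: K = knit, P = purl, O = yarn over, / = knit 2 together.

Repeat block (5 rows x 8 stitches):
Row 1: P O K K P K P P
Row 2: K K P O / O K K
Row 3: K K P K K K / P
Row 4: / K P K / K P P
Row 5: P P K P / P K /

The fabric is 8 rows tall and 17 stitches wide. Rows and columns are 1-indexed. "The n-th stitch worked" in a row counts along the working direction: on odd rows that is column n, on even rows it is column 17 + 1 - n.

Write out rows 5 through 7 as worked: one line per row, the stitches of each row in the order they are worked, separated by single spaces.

Result:
P P K P / P K / P P K P / P K / P
K K K P K P P O K K K P K P P O K
K K P O / O K K K K P O / O K K K

Derivation:
Row 5: chart row 5, RS - tile across columns 1-17 and work as-is.
Row 6: chart row 1, WS - tiled (columns 1-17): P O K K P K P P P O K K P K P P P; work from column 17 back to 1 with K<->P swapped.
Row 7: chart row 2, RS - tile across columns 1-17 and work as-is.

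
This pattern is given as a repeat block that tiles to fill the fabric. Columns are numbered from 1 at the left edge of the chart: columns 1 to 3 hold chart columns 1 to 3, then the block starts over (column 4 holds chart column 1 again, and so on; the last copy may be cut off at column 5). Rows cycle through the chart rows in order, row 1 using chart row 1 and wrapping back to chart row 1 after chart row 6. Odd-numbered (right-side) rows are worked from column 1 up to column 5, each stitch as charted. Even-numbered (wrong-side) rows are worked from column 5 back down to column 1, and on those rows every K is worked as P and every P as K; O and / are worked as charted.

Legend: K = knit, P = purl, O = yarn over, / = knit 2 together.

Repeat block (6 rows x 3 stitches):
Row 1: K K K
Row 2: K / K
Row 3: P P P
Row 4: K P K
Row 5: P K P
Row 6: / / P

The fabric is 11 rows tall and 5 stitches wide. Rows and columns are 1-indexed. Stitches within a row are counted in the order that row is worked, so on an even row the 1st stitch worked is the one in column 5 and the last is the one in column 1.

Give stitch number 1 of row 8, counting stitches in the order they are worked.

For row 8: chart row = ((8-1) mod 6) + 1 = 2; this is a WS (even) row.
Chart row 2 tiled across columns 1-5: K / K K /
WS: work from column 5 back to column 1 (reverse the tiled row), swapping K<->P (O and / unchanged).
Row 8 as worked: / P P / P
Stitch 1 in working order -> /

Stitch:
/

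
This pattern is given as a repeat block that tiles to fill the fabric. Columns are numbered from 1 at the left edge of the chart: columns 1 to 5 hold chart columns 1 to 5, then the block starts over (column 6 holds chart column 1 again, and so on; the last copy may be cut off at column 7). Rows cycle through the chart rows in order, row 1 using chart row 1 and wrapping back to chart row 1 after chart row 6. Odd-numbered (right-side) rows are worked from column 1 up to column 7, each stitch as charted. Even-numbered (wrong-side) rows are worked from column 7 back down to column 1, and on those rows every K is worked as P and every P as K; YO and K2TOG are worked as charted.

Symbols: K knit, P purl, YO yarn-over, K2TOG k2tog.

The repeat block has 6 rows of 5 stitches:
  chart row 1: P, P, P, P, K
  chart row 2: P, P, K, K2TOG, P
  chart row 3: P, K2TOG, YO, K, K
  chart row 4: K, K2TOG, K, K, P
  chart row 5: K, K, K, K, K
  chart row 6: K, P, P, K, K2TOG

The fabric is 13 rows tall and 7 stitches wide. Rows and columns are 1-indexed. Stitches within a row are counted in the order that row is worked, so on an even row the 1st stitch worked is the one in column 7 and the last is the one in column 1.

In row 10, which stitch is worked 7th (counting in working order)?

Row 10: (10-1) mod 6 = 3, so use chart row 4. Even row -> WS.
Chart row 4 tiled across columns 1-7: K K2TOG K K P K K2TOG
Wrong side: read the tiled row from column 7 down to 1 and exchange K with P (leave YO, K2TOG).
Row 10 as worked: K2TOG P K P P K2TOG P
Stitch 7 in working order -> P

== STITCH ==
P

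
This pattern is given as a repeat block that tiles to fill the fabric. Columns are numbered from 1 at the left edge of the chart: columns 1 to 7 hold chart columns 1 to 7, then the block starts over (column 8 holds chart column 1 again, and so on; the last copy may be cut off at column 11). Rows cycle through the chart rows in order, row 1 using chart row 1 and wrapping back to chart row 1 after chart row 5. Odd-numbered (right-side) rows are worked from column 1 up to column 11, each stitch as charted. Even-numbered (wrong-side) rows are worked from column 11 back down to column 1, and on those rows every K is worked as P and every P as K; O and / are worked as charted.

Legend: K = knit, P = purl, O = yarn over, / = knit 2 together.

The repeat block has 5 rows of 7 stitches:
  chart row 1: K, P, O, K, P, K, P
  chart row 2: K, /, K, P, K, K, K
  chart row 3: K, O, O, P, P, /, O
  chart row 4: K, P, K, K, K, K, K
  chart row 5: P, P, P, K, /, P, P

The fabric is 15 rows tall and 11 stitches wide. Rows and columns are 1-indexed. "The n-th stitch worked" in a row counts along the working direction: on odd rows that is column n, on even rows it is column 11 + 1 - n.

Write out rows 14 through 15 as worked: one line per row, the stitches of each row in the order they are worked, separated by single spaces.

Row 14: chart row 4, WS - tiled (columns 1-11): K P K K K K K K P K K; work from column 11 back to 1 with K<->P swapped.
Row 15: chart row 5, RS - tile across columns 1-11 and work as-is.

Result:
P P K P P P P P P K P
P P P K / P P P P P K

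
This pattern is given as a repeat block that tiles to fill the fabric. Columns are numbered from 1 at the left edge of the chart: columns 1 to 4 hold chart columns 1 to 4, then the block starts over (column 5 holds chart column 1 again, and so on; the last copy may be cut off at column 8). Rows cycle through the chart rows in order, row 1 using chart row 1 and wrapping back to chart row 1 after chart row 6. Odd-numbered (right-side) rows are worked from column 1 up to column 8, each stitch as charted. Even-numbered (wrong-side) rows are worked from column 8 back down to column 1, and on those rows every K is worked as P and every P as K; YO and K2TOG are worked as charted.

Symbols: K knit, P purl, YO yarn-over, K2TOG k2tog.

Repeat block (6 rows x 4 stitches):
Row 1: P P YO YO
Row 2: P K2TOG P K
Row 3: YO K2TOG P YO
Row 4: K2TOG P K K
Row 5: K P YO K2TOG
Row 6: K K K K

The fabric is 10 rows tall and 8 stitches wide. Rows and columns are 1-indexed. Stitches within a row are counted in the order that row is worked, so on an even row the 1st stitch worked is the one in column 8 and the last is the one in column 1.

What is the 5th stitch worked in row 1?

Row 1: (1-1) mod 6 = 0, so use chart row 1. Odd row -> RS.
Chart row 1 tiled across columns 1-8: P P YO YO P P YO YO
Right side: take the tiled row as-is (worked left to right from column 1).
Stitch 5 in working order -> P

== STITCH ==
P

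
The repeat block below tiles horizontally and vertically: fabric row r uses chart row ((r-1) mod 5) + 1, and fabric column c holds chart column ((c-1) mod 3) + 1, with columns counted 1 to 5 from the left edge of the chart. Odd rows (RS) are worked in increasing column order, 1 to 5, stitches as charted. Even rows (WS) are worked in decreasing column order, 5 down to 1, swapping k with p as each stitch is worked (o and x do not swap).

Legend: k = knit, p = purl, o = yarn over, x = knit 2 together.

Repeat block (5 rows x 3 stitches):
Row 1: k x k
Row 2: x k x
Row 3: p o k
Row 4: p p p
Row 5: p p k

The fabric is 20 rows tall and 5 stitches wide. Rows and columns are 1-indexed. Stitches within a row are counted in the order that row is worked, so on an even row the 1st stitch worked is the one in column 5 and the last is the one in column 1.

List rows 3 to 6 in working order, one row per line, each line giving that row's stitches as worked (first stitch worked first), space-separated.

Row 3: chart row 3, RS - tile across columns 1-5 and work as-is.
Row 4: chart row 4, WS - tiled (columns 1-5): p p p p p; work from column 5 back to 1 with k<->p swapped.
Row 5: chart row 5, RS - tile across columns 1-5 and work as-is.
Row 6: chart row 1, WS - tiled (columns 1-5): k x k k x; work from column 5 back to 1 with k<->p swapped.

Rows as worked:
p o k p o
k k k k k
p p k p p
x p p x p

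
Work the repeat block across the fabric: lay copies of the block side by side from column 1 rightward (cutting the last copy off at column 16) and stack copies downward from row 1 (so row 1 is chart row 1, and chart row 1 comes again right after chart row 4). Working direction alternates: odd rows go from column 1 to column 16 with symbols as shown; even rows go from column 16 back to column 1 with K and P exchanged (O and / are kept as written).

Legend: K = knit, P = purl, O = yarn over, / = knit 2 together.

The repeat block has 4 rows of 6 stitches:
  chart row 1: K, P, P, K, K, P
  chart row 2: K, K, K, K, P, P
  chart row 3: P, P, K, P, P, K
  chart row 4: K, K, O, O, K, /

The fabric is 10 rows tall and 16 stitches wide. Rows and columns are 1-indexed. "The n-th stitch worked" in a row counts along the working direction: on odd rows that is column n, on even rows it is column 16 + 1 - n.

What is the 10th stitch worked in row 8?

Row 8 uses chart row ((8-1) mod 4)+1 = 4. Row 8 is even, so WS.
Chart row 4 tiled across columns 1-16: K K O O K / K K O O K / K K O O
WS: work from column 16 back to column 1 (reverse the tiled row), swapping K<->P (O and / unchanged).
Row 8 as worked: O O P P / P O O P P / P O O P P
Stitch 10 in working order -> P

== STITCH ==
P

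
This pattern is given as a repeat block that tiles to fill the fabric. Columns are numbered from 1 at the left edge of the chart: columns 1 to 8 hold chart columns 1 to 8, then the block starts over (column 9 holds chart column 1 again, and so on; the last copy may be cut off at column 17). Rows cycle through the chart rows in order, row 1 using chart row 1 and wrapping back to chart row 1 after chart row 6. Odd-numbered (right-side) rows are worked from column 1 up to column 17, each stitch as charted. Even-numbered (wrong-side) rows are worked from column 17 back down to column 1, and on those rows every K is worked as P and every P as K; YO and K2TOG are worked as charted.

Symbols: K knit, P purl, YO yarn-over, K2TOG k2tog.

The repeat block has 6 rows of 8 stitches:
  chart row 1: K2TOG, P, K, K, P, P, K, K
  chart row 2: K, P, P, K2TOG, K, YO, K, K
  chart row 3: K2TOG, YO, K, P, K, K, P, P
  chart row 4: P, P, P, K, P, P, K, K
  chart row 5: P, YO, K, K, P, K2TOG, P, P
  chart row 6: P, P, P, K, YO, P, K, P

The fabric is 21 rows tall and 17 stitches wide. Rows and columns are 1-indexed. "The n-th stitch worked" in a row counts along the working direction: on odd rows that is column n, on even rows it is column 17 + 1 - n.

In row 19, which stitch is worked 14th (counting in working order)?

Row 19: (19-1) mod 6 = 0, so use chart row 1. Odd row -> RS.
Chart row 1 tiled across columns 1-17: K2TOG P K K P P K K K2TOG P K K P P K K K2TOG
Right side: take the tiled row as-is (worked left to right from column 1).
Stitch 14 in working order -> P

Stitch:
P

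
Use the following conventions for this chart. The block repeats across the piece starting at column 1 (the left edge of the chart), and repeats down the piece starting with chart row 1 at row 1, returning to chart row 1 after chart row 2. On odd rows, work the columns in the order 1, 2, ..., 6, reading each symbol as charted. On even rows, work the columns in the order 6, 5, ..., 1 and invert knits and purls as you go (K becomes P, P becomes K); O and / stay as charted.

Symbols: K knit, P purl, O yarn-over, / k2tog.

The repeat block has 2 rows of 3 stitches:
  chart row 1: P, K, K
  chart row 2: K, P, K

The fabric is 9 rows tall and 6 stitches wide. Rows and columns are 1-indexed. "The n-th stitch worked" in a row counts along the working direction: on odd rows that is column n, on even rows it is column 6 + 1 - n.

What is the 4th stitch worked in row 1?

Result:
P

Derivation:
For row 1: chart row = ((1-1) mod 2) + 1 = 1; this is a RS (odd) row.
Chart row 1 tiled across columns 1-6: P K K P K K
RS row: no reversal, no swap; stitch n worked = column n.
The 4th stitch worked is P.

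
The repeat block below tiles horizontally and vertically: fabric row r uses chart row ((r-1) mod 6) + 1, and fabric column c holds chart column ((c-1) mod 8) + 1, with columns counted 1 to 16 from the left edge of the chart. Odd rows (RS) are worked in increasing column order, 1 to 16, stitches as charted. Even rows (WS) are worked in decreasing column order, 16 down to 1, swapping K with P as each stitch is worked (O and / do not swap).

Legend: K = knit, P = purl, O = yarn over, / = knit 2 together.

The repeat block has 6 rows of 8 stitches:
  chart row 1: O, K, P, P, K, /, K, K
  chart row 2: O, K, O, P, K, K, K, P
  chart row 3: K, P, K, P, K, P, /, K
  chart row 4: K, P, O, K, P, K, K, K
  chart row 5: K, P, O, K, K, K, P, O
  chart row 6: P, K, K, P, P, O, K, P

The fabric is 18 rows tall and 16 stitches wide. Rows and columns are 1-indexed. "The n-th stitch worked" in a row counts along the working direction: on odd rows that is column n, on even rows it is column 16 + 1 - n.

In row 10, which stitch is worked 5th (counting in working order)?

== STITCH ==
P

Derivation:
Row 10 uses chart row ((10-1) mod 6)+1 = 4. Row 10 is even, so WS.
Chart row 4 tiled across columns 1-16: K P O K P K K K K P O K P K K K
WS: work from column 16 back to column 1 (reverse the tiled row), swapping K<->P (O and / unchanged).
Row 10 as worked: P P P K P O K P P P P K P O K P
Stitch 5 in working order -> P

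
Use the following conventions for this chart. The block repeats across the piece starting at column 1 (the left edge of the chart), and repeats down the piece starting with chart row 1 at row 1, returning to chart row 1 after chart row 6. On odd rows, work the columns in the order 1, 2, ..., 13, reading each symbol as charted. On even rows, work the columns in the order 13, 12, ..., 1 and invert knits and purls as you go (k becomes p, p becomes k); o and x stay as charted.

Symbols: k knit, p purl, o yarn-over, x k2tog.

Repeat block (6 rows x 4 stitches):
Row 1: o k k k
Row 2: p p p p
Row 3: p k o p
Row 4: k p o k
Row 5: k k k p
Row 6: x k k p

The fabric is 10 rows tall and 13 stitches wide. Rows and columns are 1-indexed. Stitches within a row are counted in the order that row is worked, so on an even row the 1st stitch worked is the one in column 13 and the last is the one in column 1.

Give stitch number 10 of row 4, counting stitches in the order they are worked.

Stitch:
p

Derivation:
Row 4 uses chart row ((4-1) mod 6)+1 = 4. Row 4 is even, so WS.
Chart row 4 tiled across columns 1-13: k p o k k p o k k p o k k
Wrong side: read the tiled row from column 13 down to 1 and exchange k with p (leave o, x).
Row 4 as worked: p p o k p p o k p p o k p
Counting 10 along the worked row gives p.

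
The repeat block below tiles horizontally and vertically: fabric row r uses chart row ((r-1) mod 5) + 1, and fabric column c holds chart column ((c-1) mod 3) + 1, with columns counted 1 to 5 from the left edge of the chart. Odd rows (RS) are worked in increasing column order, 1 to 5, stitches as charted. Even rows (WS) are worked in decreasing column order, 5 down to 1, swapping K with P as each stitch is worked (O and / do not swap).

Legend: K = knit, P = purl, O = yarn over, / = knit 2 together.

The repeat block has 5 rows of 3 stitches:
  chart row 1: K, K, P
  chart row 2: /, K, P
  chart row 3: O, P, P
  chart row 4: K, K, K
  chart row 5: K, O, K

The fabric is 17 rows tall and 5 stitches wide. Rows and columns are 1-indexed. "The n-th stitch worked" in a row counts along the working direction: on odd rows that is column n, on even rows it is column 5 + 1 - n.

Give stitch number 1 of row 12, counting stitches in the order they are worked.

For row 12: chart row = ((12-1) mod 5) + 1 = 2; this is a WS (even) row.
Chart row 2 tiled across columns 1-5: / K P / K
Wrong side: read the tiled row from column 5 down to 1 and exchange K with P (leave O, /).
Row 12 as worked: P / K P /
Stitch 1 in working order -> P

== STITCH ==
P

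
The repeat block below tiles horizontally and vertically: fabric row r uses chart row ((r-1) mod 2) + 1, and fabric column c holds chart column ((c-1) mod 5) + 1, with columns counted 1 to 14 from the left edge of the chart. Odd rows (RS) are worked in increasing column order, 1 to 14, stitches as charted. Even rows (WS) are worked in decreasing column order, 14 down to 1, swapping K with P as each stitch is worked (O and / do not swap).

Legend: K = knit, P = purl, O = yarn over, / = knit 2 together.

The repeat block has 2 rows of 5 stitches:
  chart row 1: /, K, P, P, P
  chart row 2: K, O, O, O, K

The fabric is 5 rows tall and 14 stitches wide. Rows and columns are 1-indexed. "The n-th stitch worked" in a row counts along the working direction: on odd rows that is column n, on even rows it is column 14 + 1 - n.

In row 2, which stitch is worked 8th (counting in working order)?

For row 2: chart row = ((2-1) mod 2) + 1 = 2; this is a WS (even) row.
Chart row 2 tiled across columns 1-14: K O O O K K O O O K K O O O
WS row: flip the tiled sequence (start at column 14) and apply K<->P; O and / stay.
Row 2 as worked: O O O P P O O O P P O O O P
The 8th stitch worked is O.

Result:
O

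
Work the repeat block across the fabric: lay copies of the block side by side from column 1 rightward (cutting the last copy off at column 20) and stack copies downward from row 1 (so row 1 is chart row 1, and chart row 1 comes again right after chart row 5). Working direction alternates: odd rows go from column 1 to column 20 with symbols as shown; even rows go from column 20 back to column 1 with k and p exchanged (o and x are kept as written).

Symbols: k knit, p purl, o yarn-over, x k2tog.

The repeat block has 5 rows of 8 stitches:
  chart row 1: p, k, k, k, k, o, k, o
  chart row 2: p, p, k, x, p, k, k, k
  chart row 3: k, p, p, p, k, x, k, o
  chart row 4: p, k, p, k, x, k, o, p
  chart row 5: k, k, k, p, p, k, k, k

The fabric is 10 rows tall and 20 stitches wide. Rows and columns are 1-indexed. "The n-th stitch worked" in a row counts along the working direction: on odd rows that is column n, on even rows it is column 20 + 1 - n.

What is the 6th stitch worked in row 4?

Row 4: (4-1) mod 5 = 3, so use chart row 4. Even row -> WS.
Chart row 4 tiled across columns 1-20: p k p k x k o p p k p k x k o p p k p k
WS row: flip the tiled sequence (start at column 20) and apply k<->p; o and x stay.
Row 4 as worked: p k p k k o p x p k p k k o p x p k p k
Counting 6 along the worked row gives o.

== STITCH ==
o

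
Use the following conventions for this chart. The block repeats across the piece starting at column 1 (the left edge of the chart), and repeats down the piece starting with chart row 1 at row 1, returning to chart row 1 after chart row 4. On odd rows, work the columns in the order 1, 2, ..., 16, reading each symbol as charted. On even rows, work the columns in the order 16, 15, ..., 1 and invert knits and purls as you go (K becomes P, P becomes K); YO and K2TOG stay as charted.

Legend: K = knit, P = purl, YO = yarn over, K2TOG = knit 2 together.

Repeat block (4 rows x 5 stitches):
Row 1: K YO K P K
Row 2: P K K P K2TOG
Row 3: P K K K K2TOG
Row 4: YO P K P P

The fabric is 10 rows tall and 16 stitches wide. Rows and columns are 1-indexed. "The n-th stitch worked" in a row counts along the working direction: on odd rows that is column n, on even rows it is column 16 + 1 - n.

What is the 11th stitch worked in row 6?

Row 6: (6-1) mod 4 = 1, so use chart row 2. Even row -> WS.
Chart row 2 tiled across columns 1-16: P K K P K2TOG P K K P K2TOG P K K P K2TOG P
WS row: flip the tiled sequence (start at column 16) and apply K<->P; YO and K2TOG stay.
Row 6 as worked: K K2TOG K P P K K2TOG K P P K K2TOG K P P K
Stitch 11 in working order -> K

== STITCH ==
K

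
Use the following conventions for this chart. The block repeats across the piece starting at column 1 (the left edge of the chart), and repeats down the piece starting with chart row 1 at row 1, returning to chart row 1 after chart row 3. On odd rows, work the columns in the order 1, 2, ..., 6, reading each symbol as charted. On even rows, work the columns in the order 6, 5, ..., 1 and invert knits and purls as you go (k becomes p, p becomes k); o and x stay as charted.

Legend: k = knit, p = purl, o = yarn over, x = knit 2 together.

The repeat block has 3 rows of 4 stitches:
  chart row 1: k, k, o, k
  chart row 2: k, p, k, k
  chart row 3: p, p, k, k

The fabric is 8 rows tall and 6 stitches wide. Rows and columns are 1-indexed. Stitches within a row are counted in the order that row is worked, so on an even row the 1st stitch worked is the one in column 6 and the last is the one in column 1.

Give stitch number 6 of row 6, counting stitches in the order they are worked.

For row 6: chart row = ((6-1) mod 3) + 1 = 3; this is a WS (even) row.
Chart row 3 tiled across columns 1-6: p p k k p p
WS: work from column 6 back to column 1 (reverse the tiled row), swapping k<->p (o and x unchanged).
Row 6 as worked: k k p p k k
Counting 6 along the worked row gives k.

Result:
k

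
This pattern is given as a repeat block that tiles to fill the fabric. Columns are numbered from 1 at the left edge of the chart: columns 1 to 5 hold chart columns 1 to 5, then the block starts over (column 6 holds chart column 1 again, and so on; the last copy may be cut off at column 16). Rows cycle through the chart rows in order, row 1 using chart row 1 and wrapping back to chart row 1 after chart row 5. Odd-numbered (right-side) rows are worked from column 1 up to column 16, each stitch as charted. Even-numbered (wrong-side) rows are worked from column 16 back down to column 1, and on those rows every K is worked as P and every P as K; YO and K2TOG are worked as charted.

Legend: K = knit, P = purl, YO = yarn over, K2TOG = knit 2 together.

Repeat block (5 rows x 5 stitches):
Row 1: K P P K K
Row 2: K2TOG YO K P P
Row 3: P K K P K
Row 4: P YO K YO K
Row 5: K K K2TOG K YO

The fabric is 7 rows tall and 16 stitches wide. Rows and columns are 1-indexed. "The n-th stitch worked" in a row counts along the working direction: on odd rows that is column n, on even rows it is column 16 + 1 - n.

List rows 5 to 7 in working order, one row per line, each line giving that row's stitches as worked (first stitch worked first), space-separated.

Result:
K K K2TOG K YO K K K2TOG K YO K K K2TOG K YO K
P P P K K P P P K K P P P K K P
K2TOG YO K P P K2TOG YO K P P K2TOG YO K P P K2TOG

Derivation:
Row 5: chart row 5, RS - tile across columns 1-16 and work as-is.
Row 6: chart row 1, WS - tiled (columns 1-16): K P P K K K P P K K K P P K K K; work from column 16 back to 1 with K<->P swapped.
Row 7: chart row 2, RS - tile across columns 1-16 and work as-is.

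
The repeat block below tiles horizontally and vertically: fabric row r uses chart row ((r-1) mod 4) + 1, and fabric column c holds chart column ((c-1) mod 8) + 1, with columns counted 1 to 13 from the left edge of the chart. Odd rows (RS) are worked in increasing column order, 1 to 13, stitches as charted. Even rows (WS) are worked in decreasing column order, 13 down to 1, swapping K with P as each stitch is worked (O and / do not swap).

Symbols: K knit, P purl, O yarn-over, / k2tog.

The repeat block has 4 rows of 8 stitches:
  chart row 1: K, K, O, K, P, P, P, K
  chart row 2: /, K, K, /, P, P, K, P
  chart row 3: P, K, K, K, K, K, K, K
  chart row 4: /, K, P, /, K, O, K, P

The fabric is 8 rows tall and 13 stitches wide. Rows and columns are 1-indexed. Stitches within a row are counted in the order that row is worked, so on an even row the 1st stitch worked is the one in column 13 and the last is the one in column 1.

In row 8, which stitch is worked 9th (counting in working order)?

For row 8: chart row = ((8-1) mod 4) + 1 = 4; this is a WS (even) row.
Chart row 4 tiled across columns 1-13: / K P / K O K P / K P / K
WS row: flip the tiled sequence (start at column 13) and apply K<->P; O and / stay.
Row 8 as worked: P / K P / K P O P / K P /
Stitch 9 in working order -> P

Stitch:
P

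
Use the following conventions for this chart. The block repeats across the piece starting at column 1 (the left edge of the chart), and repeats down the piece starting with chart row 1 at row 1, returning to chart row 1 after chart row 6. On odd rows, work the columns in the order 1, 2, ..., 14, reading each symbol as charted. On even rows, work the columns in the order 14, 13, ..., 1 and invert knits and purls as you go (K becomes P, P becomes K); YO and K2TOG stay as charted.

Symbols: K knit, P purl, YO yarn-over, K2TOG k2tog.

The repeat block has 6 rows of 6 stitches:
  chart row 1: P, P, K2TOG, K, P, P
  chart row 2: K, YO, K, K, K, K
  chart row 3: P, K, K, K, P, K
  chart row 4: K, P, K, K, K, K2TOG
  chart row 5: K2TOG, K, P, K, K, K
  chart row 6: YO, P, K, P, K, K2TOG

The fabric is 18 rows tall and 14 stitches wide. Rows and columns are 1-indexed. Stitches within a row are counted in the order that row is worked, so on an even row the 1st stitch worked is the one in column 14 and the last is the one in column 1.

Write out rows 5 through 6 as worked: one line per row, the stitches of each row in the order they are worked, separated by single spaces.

Row 5: chart row 5, RS - tile across columns 1-14 and work as-is.
Row 6: chart row 6, WS - tiled (columns 1-14): YO P K P K K2TOG YO P K P K K2TOG YO P; work from column 14 back to 1 with K<->P swapped.

Rows as worked:
K2TOG K P K K K K2TOG K P K K K K2TOG K
K YO K2TOG P K P K YO K2TOG P K P K YO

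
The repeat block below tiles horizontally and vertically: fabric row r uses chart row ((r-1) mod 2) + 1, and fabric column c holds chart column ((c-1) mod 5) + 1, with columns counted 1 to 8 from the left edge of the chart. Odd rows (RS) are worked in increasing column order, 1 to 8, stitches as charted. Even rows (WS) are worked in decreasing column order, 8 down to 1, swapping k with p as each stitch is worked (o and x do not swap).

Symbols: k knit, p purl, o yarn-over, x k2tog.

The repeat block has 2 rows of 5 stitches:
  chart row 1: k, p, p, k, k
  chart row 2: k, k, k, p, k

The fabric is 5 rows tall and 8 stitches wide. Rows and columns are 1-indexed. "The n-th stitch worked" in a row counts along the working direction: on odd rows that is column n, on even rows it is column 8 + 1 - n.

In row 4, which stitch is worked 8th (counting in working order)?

== STITCH ==
p

Derivation:
Row 4 uses chart row ((4-1) mod 2)+1 = 2. Row 4 is even, so WS.
Chart row 2 tiled across columns 1-8: k k k p k k k k
WS row: flip the tiled sequence (start at column 8) and apply k<->p; o and x stay.
Row 4 as worked: p p p p k p p p
The 8th stitch worked is p.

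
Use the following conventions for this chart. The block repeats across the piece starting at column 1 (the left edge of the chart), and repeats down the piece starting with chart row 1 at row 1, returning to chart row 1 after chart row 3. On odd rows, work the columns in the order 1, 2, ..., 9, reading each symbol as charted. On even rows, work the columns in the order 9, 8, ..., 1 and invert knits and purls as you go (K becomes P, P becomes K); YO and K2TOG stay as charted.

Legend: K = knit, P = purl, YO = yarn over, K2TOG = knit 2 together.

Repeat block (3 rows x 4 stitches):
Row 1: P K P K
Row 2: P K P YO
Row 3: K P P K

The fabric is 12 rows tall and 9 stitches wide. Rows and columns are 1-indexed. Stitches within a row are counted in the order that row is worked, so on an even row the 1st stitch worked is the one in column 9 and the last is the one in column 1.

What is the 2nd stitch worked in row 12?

Result:
P

Derivation:
Row 12 uses chart row ((12-1) mod 3)+1 = 3. Row 12 is even, so WS.
Chart row 3 tiled across columns 1-9: K P P K K P P K K
WS: work from column 9 back to column 1 (reverse the tiled row), swapping K<->P (YO and K2TOG unchanged).
Row 12 as worked: P P K K P P K K P
Counting 2 along the worked row gives P.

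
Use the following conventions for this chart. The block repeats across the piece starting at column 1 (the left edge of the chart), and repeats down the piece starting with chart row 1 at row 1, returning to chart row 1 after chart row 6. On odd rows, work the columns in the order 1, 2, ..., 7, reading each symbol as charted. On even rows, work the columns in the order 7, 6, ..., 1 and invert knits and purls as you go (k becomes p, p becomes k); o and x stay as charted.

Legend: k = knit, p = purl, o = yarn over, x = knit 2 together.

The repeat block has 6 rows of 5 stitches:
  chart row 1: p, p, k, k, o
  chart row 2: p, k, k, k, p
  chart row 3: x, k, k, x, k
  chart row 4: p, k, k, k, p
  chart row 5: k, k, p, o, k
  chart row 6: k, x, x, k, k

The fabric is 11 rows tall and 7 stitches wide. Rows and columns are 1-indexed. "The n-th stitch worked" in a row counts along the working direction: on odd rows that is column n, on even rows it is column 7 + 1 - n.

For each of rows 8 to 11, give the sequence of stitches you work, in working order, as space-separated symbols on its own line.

Row 8: chart row 2, WS - tiled (columns 1-7): p k k k p p k; work from column 7 back to 1 with k<->p swapped.
Row 9: chart row 3, RS - tile across columns 1-7 and work as-is.
Row 10: chart row 4, WS - tiled (columns 1-7): p k k k p p k; work from column 7 back to 1 with k<->p swapped.
Row 11: chart row 5, RS - tile across columns 1-7 and work as-is.

Rows as worked:
p k k p p p k
x k k x k x k
p k k p p p k
k k p o k k k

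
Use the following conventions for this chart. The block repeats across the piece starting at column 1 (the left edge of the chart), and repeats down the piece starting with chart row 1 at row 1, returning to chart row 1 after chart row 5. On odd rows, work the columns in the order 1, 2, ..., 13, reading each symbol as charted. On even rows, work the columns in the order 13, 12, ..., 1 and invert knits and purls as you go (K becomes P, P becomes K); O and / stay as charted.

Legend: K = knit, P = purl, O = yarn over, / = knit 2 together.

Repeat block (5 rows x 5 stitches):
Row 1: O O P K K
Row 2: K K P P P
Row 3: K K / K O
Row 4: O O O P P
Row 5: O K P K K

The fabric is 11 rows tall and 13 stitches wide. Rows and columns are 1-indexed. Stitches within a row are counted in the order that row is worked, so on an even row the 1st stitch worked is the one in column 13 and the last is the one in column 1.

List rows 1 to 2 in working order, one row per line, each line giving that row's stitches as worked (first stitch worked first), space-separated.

== ROWS AS WORKED ==
O O P K K O O P K K O O P
K P P K K K P P K K K P P

Derivation:
Row 1: chart row 1, RS - tile across columns 1-13 and work as-is.
Row 2: chart row 2, WS - tiled (columns 1-13): K K P P P K K P P P K K P; work from column 13 back to 1 with K<->P swapped.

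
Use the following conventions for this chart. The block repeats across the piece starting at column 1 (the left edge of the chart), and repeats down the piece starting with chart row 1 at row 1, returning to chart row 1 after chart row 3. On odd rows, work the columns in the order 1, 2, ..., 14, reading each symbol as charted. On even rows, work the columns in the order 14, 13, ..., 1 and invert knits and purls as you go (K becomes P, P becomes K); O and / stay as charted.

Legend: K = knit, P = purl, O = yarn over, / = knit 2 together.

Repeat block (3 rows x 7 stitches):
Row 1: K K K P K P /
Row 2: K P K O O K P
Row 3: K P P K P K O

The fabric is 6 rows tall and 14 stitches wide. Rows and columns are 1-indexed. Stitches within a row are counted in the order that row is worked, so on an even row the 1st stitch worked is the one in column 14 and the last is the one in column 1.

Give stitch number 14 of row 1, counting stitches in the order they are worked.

== STITCH ==
/

Derivation:
Row 1 uses chart row ((1-1) mod 3)+1 = 1. Row 1 is odd, so RS.
Chart row 1 tiled across columns 1-14: K K K P K P / K K K P K P /
RS: work column 1 to column 14, symbols as charted — the tiled row is the row as worked.
The 14th stitch worked is /.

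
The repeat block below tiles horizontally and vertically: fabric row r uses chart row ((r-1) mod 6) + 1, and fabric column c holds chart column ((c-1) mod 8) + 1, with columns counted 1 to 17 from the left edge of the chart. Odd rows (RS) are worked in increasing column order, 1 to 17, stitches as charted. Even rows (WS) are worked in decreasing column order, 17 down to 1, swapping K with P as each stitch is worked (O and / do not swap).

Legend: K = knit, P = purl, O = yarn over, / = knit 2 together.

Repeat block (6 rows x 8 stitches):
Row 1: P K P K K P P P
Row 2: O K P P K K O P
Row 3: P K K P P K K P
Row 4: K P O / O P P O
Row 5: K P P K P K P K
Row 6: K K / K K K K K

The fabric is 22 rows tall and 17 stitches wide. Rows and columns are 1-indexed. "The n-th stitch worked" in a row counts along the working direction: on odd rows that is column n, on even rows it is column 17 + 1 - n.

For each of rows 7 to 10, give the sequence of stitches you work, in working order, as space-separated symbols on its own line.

Rows as worked:
P K P K K P P P P K P K K P P P P
O K O P P K K P O K O P P K K P O
P K K P P K K P P K K P P K K P P
P O K K O / O K P O K K O / O K P

Derivation:
Row 7: chart row 1, RS - tile across columns 1-17 and work as-is.
Row 8: chart row 2, WS - tiled (columns 1-17): O K P P K K O P O K P P K K O P O; work from column 17 back to 1 with K<->P swapped.
Row 9: chart row 3, RS - tile across columns 1-17 and work as-is.
Row 10: chart row 4, WS - tiled (columns 1-17): K P O / O P P O K P O / O P P O K; work from column 17 back to 1 with K<->P swapped.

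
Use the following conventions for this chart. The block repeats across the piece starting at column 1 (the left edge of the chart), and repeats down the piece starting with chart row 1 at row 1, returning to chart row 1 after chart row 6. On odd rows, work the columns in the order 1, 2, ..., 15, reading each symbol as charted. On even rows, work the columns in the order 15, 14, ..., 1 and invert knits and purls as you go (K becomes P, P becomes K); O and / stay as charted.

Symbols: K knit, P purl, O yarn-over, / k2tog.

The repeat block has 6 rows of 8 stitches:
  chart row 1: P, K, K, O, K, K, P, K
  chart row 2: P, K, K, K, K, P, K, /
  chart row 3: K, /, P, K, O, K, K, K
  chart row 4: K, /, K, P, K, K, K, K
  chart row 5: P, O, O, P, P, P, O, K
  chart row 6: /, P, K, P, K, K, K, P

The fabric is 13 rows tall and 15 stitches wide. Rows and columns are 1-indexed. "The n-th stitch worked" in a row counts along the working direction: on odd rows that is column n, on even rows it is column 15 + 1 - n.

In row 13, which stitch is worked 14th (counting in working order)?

Stitch:
K

Derivation:
Row 13 uses chart row ((13-1) mod 6)+1 = 1. Row 13 is odd, so RS.
Chart row 1 tiled across columns 1-15: P K K O K K P K P K K O K K P
Right side: take the tiled row as-is (worked left to right from column 1).
The 14th stitch worked is K.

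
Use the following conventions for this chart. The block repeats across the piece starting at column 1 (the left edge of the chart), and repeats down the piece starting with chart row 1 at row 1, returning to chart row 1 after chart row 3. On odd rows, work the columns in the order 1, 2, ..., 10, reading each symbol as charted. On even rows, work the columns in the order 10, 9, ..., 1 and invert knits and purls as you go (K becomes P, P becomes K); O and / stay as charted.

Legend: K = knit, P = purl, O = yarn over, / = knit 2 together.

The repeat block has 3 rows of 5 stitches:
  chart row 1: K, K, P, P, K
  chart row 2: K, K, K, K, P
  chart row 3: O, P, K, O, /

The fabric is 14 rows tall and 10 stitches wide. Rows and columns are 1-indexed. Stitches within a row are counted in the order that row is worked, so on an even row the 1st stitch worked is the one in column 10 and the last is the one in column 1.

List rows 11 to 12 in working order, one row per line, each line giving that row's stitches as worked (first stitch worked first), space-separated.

Rows as worked:
K K K K P K K K K P
/ O P K O / O P K O

Derivation:
Row 11: chart row 2, RS - tile across columns 1-10 and work as-is.
Row 12: chart row 3, WS - tiled (columns 1-10): O P K O / O P K O /; work from column 10 back to 1 with K<->P swapped.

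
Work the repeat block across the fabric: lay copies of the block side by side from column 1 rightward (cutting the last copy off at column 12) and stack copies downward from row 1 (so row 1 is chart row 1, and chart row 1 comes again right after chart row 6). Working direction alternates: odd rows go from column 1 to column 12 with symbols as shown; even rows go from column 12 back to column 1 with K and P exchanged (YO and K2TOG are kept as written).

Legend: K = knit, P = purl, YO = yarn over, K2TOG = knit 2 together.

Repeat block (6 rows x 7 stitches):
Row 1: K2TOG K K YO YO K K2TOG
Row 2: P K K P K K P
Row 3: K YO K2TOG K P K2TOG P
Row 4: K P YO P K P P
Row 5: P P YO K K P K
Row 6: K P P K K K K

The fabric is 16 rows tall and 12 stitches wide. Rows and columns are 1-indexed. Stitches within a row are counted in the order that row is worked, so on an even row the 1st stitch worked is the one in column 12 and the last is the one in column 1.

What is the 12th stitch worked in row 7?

Result:
YO

Derivation:
For row 7: chart row = ((7-1) mod 6) + 1 = 1; this is a RS (odd) row.
Chart row 1 tiled across columns 1-12: K2TOG K K YO YO K K2TOG K2TOG K K YO YO
RS: work column 1 to column 12, symbols as charted — the tiled row is the row as worked.
Stitch 12 in working order -> YO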